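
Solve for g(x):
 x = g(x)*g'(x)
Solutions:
 g(x) = -sqrt(C1 + x^2)
 g(x) = sqrt(C1 + x^2)


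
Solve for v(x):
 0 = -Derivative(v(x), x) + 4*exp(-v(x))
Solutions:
 v(x) = log(C1 + 4*x)


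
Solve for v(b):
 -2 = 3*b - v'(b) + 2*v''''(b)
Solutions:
 v(b) = C1 + C4*exp(2^(2/3)*b/2) + 3*b^2/2 + 2*b + (C2*sin(2^(2/3)*sqrt(3)*b/4) + C3*cos(2^(2/3)*sqrt(3)*b/4))*exp(-2^(2/3)*b/4)


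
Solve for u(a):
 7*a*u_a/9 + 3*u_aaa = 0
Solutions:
 u(a) = C1 + Integral(C2*airyai(-7^(1/3)*a/3) + C3*airybi(-7^(1/3)*a/3), a)


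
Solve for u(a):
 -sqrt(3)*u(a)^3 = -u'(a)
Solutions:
 u(a) = -sqrt(2)*sqrt(-1/(C1 + sqrt(3)*a))/2
 u(a) = sqrt(2)*sqrt(-1/(C1 + sqrt(3)*a))/2


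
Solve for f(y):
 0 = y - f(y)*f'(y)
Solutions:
 f(y) = -sqrt(C1 + y^2)
 f(y) = sqrt(C1 + y^2)


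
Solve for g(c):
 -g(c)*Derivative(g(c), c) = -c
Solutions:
 g(c) = -sqrt(C1 + c^2)
 g(c) = sqrt(C1 + c^2)


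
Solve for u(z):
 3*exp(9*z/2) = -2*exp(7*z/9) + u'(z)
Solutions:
 u(z) = C1 + 18*exp(7*z/9)/7 + 2*exp(9*z/2)/3


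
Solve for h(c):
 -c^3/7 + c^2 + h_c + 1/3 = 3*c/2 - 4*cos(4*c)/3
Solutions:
 h(c) = C1 + c^4/28 - c^3/3 + 3*c^2/4 - c/3 - sin(4*c)/3


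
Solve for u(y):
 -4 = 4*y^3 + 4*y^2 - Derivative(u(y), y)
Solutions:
 u(y) = C1 + y^4 + 4*y^3/3 + 4*y


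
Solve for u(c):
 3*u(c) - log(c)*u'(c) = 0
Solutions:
 u(c) = C1*exp(3*li(c))


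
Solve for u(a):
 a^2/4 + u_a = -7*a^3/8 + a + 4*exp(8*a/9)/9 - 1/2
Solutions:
 u(a) = C1 - 7*a^4/32 - a^3/12 + a^2/2 - a/2 + exp(8*a/9)/2


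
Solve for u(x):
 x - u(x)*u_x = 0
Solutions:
 u(x) = -sqrt(C1 + x^2)
 u(x) = sqrt(C1 + x^2)


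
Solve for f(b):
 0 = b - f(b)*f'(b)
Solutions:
 f(b) = -sqrt(C1 + b^2)
 f(b) = sqrt(C1 + b^2)


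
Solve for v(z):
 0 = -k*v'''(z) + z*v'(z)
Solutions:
 v(z) = C1 + Integral(C2*airyai(z*(1/k)^(1/3)) + C3*airybi(z*(1/k)^(1/3)), z)


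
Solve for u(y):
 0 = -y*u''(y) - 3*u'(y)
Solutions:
 u(y) = C1 + C2/y^2


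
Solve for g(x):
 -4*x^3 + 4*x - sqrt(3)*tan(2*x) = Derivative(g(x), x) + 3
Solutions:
 g(x) = C1 - x^4 + 2*x^2 - 3*x + sqrt(3)*log(cos(2*x))/2


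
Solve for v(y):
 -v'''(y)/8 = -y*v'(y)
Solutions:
 v(y) = C1 + Integral(C2*airyai(2*y) + C3*airybi(2*y), y)


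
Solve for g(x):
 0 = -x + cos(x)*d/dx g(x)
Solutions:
 g(x) = C1 + Integral(x/cos(x), x)


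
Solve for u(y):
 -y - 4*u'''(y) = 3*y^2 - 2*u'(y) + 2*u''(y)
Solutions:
 u(y) = C1 + C2*exp(-y) + C3*exp(y/2) + y^3/2 + 7*y^2/4 + 19*y/2


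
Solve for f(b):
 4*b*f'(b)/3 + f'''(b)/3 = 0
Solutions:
 f(b) = C1 + Integral(C2*airyai(-2^(2/3)*b) + C3*airybi(-2^(2/3)*b), b)


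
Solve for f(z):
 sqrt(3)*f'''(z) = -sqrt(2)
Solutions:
 f(z) = C1 + C2*z + C3*z^2 - sqrt(6)*z^3/18


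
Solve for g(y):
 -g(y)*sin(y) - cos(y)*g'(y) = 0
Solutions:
 g(y) = C1*cos(y)


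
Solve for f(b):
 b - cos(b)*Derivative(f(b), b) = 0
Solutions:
 f(b) = C1 + Integral(b/cos(b), b)


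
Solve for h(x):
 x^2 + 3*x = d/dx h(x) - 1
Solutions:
 h(x) = C1 + x^3/3 + 3*x^2/2 + x


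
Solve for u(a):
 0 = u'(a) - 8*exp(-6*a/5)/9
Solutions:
 u(a) = C1 - 20*exp(-6*a/5)/27


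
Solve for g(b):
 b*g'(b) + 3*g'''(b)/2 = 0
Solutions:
 g(b) = C1 + Integral(C2*airyai(-2^(1/3)*3^(2/3)*b/3) + C3*airybi(-2^(1/3)*3^(2/3)*b/3), b)


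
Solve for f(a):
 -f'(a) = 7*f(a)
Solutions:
 f(a) = C1*exp(-7*a)


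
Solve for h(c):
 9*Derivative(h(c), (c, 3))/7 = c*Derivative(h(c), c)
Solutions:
 h(c) = C1 + Integral(C2*airyai(21^(1/3)*c/3) + C3*airybi(21^(1/3)*c/3), c)


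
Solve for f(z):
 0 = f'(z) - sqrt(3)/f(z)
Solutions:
 f(z) = -sqrt(C1 + 2*sqrt(3)*z)
 f(z) = sqrt(C1 + 2*sqrt(3)*z)


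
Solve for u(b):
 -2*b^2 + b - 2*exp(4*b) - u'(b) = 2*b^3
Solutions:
 u(b) = C1 - b^4/2 - 2*b^3/3 + b^2/2 - exp(4*b)/2


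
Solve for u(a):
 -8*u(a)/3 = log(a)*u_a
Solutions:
 u(a) = C1*exp(-8*li(a)/3)


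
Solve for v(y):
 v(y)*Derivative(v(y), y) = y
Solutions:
 v(y) = -sqrt(C1 + y^2)
 v(y) = sqrt(C1 + y^2)


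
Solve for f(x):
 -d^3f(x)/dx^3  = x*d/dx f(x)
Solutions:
 f(x) = C1 + Integral(C2*airyai(-x) + C3*airybi(-x), x)


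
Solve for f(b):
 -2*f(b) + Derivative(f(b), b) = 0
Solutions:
 f(b) = C1*exp(2*b)


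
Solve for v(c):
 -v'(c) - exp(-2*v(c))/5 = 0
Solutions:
 v(c) = log(-sqrt(C1 - 10*c)) - log(5)
 v(c) = log(C1 - 10*c)/2 - log(5)


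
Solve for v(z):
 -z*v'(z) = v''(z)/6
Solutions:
 v(z) = C1 + C2*erf(sqrt(3)*z)


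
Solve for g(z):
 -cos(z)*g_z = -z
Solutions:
 g(z) = C1 + Integral(z/cos(z), z)


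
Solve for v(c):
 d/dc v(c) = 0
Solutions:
 v(c) = C1


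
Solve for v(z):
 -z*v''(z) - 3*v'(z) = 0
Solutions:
 v(z) = C1 + C2/z^2


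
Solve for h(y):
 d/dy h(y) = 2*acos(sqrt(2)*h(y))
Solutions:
 Integral(1/acos(sqrt(2)*_y), (_y, h(y))) = C1 + 2*y


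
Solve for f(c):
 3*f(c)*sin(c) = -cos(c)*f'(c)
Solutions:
 f(c) = C1*cos(c)^3


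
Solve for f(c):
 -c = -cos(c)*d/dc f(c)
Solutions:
 f(c) = C1 + Integral(c/cos(c), c)


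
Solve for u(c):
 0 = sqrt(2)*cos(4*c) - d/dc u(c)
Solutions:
 u(c) = C1 + sqrt(2)*sin(4*c)/4


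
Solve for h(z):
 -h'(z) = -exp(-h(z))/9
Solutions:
 h(z) = log(C1 + z/9)


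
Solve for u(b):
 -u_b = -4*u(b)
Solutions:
 u(b) = C1*exp(4*b)


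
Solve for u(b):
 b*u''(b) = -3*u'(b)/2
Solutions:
 u(b) = C1 + C2/sqrt(b)


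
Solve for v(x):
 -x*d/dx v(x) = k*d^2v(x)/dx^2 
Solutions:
 v(x) = C1 + C2*sqrt(k)*erf(sqrt(2)*x*sqrt(1/k)/2)


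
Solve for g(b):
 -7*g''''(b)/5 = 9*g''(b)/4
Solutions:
 g(b) = C1 + C2*b + C3*sin(3*sqrt(35)*b/14) + C4*cos(3*sqrt(35)*b/14)


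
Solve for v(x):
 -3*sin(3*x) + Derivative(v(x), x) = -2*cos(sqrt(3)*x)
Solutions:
 v(x) = C1 - 2*sqrt(3)*sin(sqrt(3)*x)/3 - cos(3*x)


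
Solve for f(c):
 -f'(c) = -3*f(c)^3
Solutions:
 f(c) = -sqrt(2)*sqrt(-1/(C1 + 3*c))/2
 f(c) = sqrt(2)*sqrt(-1/(C1 + 3*c))/2


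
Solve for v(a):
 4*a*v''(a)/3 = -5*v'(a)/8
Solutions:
 v(a) = C1 + C2*a^(17/32)


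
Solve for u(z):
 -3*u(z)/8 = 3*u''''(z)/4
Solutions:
 u(z) = (C1*sin(2^(1/4)*z/2) + C2*cos(2^(1/4)*z/2))*exp(-2^(1/4)*z/2) + (C3*sin(2^(1/4)*z/2) + C4*cos(2^(1/4)*z/2))*exp(2^(1/4)*z/2)


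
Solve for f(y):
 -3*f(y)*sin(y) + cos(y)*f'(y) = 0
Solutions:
 f(y) = C1/cos(y)^3


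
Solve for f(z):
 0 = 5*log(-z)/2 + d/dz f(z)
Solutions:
 f(z) = C1 - 5*z*log(-z)/2 + 5*z/2


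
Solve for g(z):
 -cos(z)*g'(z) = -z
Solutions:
 g(z) = C1 + Integral(z/cos(z), z)


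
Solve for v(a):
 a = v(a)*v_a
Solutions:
 v(a) = -sqrt(C1 + a^2)
 v(a) = sqrt(C1 + a^2)


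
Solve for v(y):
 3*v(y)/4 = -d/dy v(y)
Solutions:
 v(y) = C1*exp(-3*y/4)


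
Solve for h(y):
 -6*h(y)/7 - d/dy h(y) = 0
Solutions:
 h(y) = C1*exp(-6*y/7)


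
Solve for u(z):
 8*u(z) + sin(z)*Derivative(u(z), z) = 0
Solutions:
 u(z) = C1*(cos(z)^4 + 4*cos(z)^3 + 6*cos(z)^2 + 4*cos(z) + 1)/(cos(z)^4 - 4*cos(z)^3 + 6*cos(z)^2 - 4*cos(z) + 1)


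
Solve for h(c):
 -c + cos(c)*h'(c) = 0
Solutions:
 h(c) = C1 + Integral(c/cos(c), c)


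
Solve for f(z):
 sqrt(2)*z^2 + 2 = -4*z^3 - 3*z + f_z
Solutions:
 f(z) = C1 + z^4 + sqrt(2)*z^3/3 + 3*z^2/2 + 2*z


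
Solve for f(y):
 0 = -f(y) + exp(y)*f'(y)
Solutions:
 f(y) = C1*exp(-exp(-y))


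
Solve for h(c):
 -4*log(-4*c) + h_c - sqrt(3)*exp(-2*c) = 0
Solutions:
 h(c) = C1 + 4*c*log(-c) + 4*c*(-1 + 2*log(2)) - sqrt(3)*exp(-2*c)/2


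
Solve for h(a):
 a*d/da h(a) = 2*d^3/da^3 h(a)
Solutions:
 h(a) = C1 + Integral(C2*airyai(2^(2/3)*a/2) + C3*airybi(2^(2/3)*a/2), a)


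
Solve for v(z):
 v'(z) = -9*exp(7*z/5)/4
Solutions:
 v(z) = C1 - 45*exp(7*z/5)/28


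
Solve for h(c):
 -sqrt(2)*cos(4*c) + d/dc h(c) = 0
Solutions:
 h(c) = C1 + sqrt(2)*sin(4*c)/4


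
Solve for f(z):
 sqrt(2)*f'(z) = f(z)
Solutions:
 f(z) = C1*exp(sqrt(2)*z/2)


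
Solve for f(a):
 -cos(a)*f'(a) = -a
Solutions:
 f(a) = C1 + Integral(a/cos(a), a)


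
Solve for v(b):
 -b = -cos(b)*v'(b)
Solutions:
 v(b) = C1 + Integral(b/cos(b), b)


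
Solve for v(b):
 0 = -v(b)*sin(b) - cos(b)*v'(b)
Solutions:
 v(b) = C1*cos(b)


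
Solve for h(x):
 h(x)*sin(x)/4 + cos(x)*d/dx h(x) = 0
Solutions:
 h(x) = C1*cos(x)^(1/4)


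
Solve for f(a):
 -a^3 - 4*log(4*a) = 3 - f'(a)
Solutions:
 f(a) = C1 + a^4/4 + 4*a*log(a) - a + a*log(256)


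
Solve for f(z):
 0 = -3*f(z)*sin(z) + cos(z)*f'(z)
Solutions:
 f(z) = C1/cos(z)^3


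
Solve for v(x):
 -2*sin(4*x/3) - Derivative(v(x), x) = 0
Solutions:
 v(x) = C1 + 3*cos(4*x/3)/2


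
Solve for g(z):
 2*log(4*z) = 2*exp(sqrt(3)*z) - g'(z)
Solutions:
 g(z) = C1 - 2*z*log(z) + 2*z*(1 - 2*log(2)) + 2*sqrt(3)*exp(sqrt(3)*z)/3


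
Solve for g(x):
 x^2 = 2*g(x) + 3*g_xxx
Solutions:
 g(x) = C3*exp(-2^(1/3)*3^(2/3)*x/3) + x^2/2 + (C1*sin(2^(1/3)*3^(1/6)*x/2) + C2*cos(2^(1/3)*3^(1/6)*x/2))*exp(2^(1/3)*3^(2/3)*x/6)


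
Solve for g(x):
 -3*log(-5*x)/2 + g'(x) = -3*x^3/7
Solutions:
 g(x) = C1 - 3*x^4/28 + 3*x*log(-x)/2 + 3*x*(-1 + log(5))/2


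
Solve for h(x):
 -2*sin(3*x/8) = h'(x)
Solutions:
 h(x) = C1 + 16*cos(3*x/8)/3


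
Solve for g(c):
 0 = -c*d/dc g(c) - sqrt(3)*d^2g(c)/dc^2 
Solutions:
 g(c) = C1 + C2*erf(sqrt(2)*3^(3/4)*c/6)


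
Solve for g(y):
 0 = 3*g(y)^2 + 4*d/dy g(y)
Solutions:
 g(y) = 4/(C1 + 3*y)


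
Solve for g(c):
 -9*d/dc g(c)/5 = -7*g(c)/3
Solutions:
 g(c) = C1*exp(35*c/27)


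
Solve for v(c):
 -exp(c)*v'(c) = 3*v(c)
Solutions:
 v(c) = C1*exp(3*exp(-c))


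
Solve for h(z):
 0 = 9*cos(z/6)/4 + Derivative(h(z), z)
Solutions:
 h(z) = C1 - 27*sin(z/6)/2


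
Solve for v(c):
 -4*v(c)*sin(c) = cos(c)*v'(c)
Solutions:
 v(c) = C1*cos(c)^4


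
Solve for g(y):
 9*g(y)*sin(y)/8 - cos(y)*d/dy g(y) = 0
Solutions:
 g(y) = C1/cos(y)^(9/8)


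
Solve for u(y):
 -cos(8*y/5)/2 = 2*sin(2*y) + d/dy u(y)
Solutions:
 u(y) = C1 - 5*sin(8*y/5)/16 + cos(2*y)


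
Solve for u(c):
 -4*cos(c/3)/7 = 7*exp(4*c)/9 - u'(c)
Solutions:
 u(c) = C1 + 7*exp(4*c)/36 + 12*sin(c/3)/7


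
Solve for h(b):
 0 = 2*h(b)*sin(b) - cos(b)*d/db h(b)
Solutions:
 h(b) = C1/cos(b)^2


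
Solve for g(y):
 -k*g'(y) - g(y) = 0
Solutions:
 g(y) = C1*exp(-y/k)


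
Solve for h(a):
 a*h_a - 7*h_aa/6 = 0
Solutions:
 h(a) = C1 + C2*erfi(sqrt(21)*a/7)


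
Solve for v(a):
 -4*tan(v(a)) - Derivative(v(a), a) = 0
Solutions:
 v(a) = pi - asin(C1*exp(-4*a))
 v(a) = asin(C1*exp(-4*a))


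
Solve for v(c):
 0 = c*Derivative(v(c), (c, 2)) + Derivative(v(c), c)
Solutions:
 v(c) = C1 + C2*log(c)


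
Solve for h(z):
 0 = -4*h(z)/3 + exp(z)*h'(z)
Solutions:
 h(z) = C1*exp(-4*exp(-z)/3)


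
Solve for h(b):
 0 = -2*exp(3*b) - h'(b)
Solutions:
 h(b) = C1 - 2*exp(3*b)/3


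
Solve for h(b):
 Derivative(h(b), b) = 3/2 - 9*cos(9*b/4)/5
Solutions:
 h(b) = C1 + 3*b/2 - 4*sin(9*b/4)/5


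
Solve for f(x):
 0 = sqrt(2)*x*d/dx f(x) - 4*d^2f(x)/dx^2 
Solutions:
 f(x) = C1 + C2*erfi(2^(3/4)*x/4)


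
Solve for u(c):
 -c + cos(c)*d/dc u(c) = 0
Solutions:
 u(c) = C1 + Integral(c/cos(c), c)


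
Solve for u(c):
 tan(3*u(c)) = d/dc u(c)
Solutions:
 u(c) = -asin(C1*exp(3*c))/3 + pi/3
 u(c) = asin(C1*exp(3*c))/3


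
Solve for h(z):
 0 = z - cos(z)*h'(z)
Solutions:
 h(z) = C1 + Integral(z/cos(z), z)


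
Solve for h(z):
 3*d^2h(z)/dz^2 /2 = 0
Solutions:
 h(z) = C1 + C2*z


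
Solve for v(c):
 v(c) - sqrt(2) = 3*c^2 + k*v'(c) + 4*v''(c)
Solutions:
 v(c) = C1*exp(c*(-k + sqrt(k^2 + 16))/8) + C2*exp(-c*(k + sqrt(k^2 + 16))/8) + 3*c^2 + 6*c*k + 6*k^2 + sqrt(2) + 24


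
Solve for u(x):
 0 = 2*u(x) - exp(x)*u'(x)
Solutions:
 u(x) = C1*exp(-2*exp(-x))


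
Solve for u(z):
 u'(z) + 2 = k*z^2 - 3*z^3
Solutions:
 u(z) = C1 + k*z^3/3 - 3*z^4/4 - 2*z


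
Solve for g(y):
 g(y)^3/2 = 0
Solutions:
 g(y) = 0


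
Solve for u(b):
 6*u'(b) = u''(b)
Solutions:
 u(b) = C1 + C2*exp(6*b)


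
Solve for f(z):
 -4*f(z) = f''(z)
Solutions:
 f(z) = C1*sin(2*z) + C2*cos(2*z)


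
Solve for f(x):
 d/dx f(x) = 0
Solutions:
 f(x) = C1


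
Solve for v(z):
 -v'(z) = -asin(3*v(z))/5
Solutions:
 Integral(1/asin(3*_y), (_y, v(z))) = C1 + z/5


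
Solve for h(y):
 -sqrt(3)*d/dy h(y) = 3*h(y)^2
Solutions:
 h(y) = 1/(C1 + sqrt(3)*y)


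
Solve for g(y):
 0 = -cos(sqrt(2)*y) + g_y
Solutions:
 g(y) = C1 + sqrt(2)*sin(sqrt(2)*y)/2


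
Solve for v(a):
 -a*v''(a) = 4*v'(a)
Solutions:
 v(a) = C1 + C2/a^3


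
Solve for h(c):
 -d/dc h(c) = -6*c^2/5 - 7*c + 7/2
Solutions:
 h(c) = C1 + 2*c^3/5 + 7*c^2/2 - 7*c/2


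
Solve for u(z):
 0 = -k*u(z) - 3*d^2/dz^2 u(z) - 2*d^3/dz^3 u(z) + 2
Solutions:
 u(z) = C1*exp(-z*((2*k + sqrt((2*k + 1)^2 - 1) + 1)^(1/3) + 1 + (2*k + sqrt((2*k + 1)^2 - 1) + 1)^(-1/3))/2) + C2*exp(z*((2*k + sqrt((2*k + 1)^2 - 1) + 1)^(1/3)/4 - sqrt(3)*I*(2*k + sqrt((2*k + 1)^2 - 1) + 1)^(1/3)/4 - 1/2 - 1/((-1 + sqrt(3)*I)*(2*k + sqrt((2*k + 1)^2 - 1) + 1)^(1/3)))) + C3*exp(z*((2*k + sqrt((2*k + 1)^2 - 1) + 1)^(1/3)/4 + sqrt(3)*I*(2*k + sqrt((2*k + 1)^2 - 1) + 1)^(1/3)/4 - 1/2 + 1/((1 + sqrt(3)*I)*(2*k + sqrt((2*k + 1)^2 - 1) + 1)^(1/3)))) + 2/k


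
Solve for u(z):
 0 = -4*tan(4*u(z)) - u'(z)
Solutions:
 u(z) = -asin(C1*exp(-16*z))/4 + pi/4
 u(z) = asin(C1*exp(-16*z))/4


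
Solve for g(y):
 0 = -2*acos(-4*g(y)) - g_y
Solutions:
 Integral(1/acos(-4*_y), (_y, g(y))) = C1 - 2*y


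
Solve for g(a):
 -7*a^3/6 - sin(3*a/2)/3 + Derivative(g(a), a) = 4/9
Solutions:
 g(a) = C1 + 7*a^4/24 + 4*a/9 - 2*cos(3*a/2)/9


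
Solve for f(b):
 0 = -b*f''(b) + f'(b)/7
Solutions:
 f(b) = C1 + C2*b^(8/7)


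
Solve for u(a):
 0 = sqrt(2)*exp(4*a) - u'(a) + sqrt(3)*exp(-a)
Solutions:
 u(a) = C1 + sqrt(2)*exp(4*a)/4 - sqrt(3)*exp(-a)


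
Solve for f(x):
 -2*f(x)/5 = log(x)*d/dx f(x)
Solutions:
 f(x) = C1*exp(-2*li(x)/5)


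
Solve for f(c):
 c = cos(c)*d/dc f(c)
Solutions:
 f(c) = C1 + Integral(c/cos(c), c)


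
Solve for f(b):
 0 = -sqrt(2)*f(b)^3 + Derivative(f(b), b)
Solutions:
 f(b) = -sqrt(2)*sqrt(-1/(C1 + sqrt(2)*b))/2
 f(b) = sqrt(2)*sqrt(-1/(C1 + sqrt(2)*b))/2


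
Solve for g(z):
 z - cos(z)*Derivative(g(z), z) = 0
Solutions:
 g(z) = C1 + Integral(z/cos(z), z)


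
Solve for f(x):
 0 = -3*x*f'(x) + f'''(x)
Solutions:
 f(x) = C1 + Integral(C2*airyai(3^(1/3)*x) + C3*airybi(3^(1/3)*x), x)


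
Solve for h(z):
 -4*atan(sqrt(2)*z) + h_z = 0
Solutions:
 h(z) = C1 + 4*z*atan(sqrt(2)*z) - sqrt(2)*log(2*z^2 + 1)


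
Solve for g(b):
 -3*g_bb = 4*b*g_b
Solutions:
 g(b) = C1 + C2*erf(sqrt(6)*b/3)


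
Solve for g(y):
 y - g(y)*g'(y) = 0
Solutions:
 g(y) = -sqrt(C1 + y^2)
 g(y) = sqrt(C1 + y^2)


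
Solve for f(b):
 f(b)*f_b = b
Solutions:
 f(b) = -sqrt(C1 + b^2)
 f(b) = sqrt(C1 + b^2)


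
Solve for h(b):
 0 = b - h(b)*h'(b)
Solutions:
 h(b) = -sqrt(C1 + b^2)
 h(b) = sqrt(C1 + b^2)


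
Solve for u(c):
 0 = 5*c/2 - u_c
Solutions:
 u(c) = C1 + 5*c^2/4


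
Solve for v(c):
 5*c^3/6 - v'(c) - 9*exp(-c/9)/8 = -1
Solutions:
 v(c) = C1 + 5*c^4/24 + c + 81*exp(-c/9)/8


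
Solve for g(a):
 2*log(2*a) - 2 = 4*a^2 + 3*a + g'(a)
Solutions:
 g(a) = C1 - 4*a^3/3 - 3*a^2/2 + 2*a*log(a) - 4*a + 2*a*log(2)


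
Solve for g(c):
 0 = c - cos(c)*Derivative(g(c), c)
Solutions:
 g(c) = C1 + Integral(c/cos(c), c)


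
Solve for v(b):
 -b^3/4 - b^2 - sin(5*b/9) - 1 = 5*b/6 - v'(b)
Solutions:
 v(b) = C1 + b^4/16 + b^3/3 + 5*b^2/12 + b - 9*cos(5*b/9)/5


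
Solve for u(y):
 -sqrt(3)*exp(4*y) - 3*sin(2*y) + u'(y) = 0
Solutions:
 u(y) = C1 + sqrt(3)*exp(4*y)/4 - 3*cos(2*y)/2


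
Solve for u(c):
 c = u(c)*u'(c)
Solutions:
 u(c) = -sqrt(C1 + c^2)
 u(c) = sqrt(C1 + c^2)


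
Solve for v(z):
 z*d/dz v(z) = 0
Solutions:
 v(z) = C1


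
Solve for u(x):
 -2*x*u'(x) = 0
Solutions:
 u(x) = C1


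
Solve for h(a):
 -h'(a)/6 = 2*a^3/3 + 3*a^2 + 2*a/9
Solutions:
 h(a) = C1 - a^4 - 6*a^3 - 2*a^2/3


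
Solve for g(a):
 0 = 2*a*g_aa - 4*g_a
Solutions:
 g(a) = C1 + C2*a^3


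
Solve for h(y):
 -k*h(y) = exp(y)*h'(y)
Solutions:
 h(y) = C1*exp(k*exp(-y))


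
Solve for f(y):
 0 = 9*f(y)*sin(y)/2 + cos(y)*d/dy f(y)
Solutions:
 f(y) = C1*cos(y)^(9/2)


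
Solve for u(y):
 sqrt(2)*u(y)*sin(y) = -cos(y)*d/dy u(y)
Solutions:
 u(y) = C1*cos(y)^(sqrt(2))


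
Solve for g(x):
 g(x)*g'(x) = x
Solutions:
 g(x) = -sqrt(C1 + x^2)
 g(x) = sqrt(C1 + x^2)


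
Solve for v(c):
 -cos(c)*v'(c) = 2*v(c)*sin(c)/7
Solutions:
 v(c) = C1*cos(c)^(2/7)


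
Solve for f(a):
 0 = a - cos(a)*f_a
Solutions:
 f(a) = C1 + Integral(a/cos(a), a)


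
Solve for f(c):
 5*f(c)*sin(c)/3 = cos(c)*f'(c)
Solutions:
 f(c) = C1/cos(c)^(5/3)


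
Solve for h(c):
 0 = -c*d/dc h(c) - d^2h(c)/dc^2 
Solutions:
 h(c) = C1 + C2*erf(sqrt(2)*c/2)


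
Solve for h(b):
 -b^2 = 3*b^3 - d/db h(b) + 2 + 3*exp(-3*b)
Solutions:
 h(b) = C1 + 3*b^4/4 + b^3/3 + 2*b - exp(-3*b)


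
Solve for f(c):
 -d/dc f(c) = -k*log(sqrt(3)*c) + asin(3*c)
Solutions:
 f(c) = C1 + c*k*(log(c) - 1) + c*k*log(3)/2 - c*asin(3*c) - sqrt(1 - 9*c^2)/3


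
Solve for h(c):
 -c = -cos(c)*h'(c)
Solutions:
 h(c) = C1 + Integral(c/cos(c), c)


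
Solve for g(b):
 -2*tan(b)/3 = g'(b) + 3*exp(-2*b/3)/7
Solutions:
 g(b) = C1 - log(tan(b)^2 + 1)/3 + 9*exp(-2*b/3)/14


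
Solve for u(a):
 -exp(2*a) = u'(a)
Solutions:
 u(a) = C1 - exp(2*a)/2


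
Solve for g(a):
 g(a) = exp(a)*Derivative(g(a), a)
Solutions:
 g(a) = C1*exp(-exp(-a))


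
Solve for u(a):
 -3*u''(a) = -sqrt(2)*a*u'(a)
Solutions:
 u(a) = C1 + C2*erfi(2^(3/4)*sqrt(3)*a/6)


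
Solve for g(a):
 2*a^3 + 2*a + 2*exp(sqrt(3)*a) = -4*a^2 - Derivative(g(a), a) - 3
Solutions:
 g(a) = C1 - a^4/2 - 4*a^3/3 - a^2 - 3*a - 2*sqrt(3)*exp(sqrt(3)*a)/3


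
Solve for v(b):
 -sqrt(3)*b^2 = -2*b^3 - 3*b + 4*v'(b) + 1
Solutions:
 v(b) = C1 + b^4/8 - sqrt(3)*b^3/12 + 3*b^2/8 - b/4


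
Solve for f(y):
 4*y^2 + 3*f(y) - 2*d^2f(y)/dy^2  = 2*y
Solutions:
 f(y) = C1*exp(-sqrt(6)*y/2) + C2*exp(sqrt(6)*y/2) - 4*y^2/3 + 2*y/3 - 16/9


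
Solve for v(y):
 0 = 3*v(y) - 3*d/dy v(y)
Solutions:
 v(y) = C1*exp(y)


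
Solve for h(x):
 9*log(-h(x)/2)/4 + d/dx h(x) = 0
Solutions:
 4*Integral(1/(log(-_y) - log(2)), (_y, h(x)))/9 = C1 - x


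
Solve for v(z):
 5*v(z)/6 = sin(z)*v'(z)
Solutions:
 v(z) = C1*(cos(z) - 1)^(5/12)/(cos(z) + 1)^(5/12)


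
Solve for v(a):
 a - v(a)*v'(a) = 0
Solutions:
 v(a) = -sqrt(C1 + a^2)
 v(a) = sqrt(C1 + a^2)


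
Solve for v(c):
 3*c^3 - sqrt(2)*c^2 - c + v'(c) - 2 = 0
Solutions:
 v(c) = C1 - 3*c^4/4 + sqrt(2)*c^3/3 + c^2/2 + 2*c


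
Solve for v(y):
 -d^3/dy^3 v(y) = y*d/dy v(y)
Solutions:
 v(y) = C1 + Integral(C2*airyai(-y) + C3*airybi(-y), y)


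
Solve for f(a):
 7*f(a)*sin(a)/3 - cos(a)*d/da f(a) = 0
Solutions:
 f(a) = C1/cos(a)^(7/3)


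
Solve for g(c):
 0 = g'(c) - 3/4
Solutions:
 g(c) = C1 + 3*c/4


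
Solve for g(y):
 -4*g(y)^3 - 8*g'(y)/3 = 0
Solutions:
 g(y) = -sqrt(-1/(C1 - 3*y))
 g(y) = sqrt(-1/(C1 - 3*y))


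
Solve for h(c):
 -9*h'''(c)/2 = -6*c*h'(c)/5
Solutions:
 h(c) = C1 + Integral(C2*airyai(30^(2/3)*c/15) + C3*airybi(30^(2/3)*c/15), c)


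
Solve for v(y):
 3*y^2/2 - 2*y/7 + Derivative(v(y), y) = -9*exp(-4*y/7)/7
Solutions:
 v(y) = C1 - y^3/2 + y^2/7 + 9*exp(-4*y/7)/4


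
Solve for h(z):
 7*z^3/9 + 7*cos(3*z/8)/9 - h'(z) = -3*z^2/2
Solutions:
 h(z) = C1 + 7*z^4/36 + z^3/2 + 56*sin(3*z/8)/27


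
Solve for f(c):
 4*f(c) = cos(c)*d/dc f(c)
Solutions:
 f(c) = C1*(sin(c)^2 + 2*sin(c) + 1)/(sin(c)^2 - 2*sin(c) + 1)


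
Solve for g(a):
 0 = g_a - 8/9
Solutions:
 g(a) = C1 + 8*a/9


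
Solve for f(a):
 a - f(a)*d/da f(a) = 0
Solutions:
 f(a) = -sqrt(C1 + a^2)
 f(a) = sqrt(C1 + a^2)


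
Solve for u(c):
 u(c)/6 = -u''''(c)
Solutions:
 u(c) = (C1*sin(2^(1/4)*3^(3/4)*c/6) + C2*cos(2^(1/4)*3^(3/4)*c/6))*exp(-2^(1/4)*3^(3/4)*c/6) + (C3*sin(2^(1/4)*3^(3/4)*c/6) + C4*cos(2^(1/4)*3^(3/4)*c/6))*exp(2^(1/4)*3^(3/4)*c/6)


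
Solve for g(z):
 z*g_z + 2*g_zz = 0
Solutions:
 g(z) = C1 + C2*erf(z/2)


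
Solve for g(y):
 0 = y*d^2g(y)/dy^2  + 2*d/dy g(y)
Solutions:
 g(y) = C1 + C2/y


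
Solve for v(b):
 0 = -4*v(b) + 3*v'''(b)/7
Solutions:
 v(b) = C3*exp(28^(1/3)*3^(2/3)*b/3) + (C1*sin(28^(1/3)*3^(1/6)*b/2) + C2*cos(28^(1/3)*3^(1/6)*b/2))*exp(-28^(1/3)*3^(2/3)*b/6)


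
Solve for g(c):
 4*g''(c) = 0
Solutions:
 g(c) = C1 + C2*c


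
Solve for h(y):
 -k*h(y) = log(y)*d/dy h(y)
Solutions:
 h(y) = C1*exp(-k*li(y))


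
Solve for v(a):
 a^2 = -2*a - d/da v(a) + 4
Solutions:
 v(a) = C1 - a^3/3 - a^2 + 4*a


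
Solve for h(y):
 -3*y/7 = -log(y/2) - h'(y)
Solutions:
 h(y) = C1 + 3*y^2/14 - y*log(y) + y*log(2) + y


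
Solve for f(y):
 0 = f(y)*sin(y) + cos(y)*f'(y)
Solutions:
 f(y) = C1*cos(y)


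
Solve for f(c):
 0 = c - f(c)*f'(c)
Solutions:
 f(c) = -sqrt(C1 + c^2)
 f(c) = sqrt(C1 + c^2)


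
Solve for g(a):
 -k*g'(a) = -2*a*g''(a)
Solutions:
 g(a) = C1 + a^(re(k)/2 + 1)*(C2*sin(log(a)*Abs(im(k))/2) + C3*cos(log(a)*im(k)/2))


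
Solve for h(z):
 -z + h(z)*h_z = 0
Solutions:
 h(z) = -sqrt(C1 + z^2)
 h(z) = sqrt(C1 + z^2)


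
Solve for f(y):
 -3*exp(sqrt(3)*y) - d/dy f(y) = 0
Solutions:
 f(y) = C1 - sqrt(3)*exp(sqrt(3)*y)


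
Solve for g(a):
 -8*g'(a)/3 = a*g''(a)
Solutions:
 g(a) = C1 + C2/a^(5/3)


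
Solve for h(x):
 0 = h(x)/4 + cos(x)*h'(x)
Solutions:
 h(x) = C1*(sin(x) - 1)^(1/8)/(sin(x) + 1)^(1/8)


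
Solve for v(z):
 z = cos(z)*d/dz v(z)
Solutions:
 v(z) = C1 + Integral(z/cos(z), z)


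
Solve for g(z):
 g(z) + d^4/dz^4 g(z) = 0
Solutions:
 g(z) = (C1*sin(sqrt(2)*z/2) + C2*cos(sqrt(2)*z/2))*exp(-sqrt(2)*z/2) + (C3*sin(sqrt(2)*z/2) + C4*cos(sqrt(2)*z/2))*exp(sqrt(2)*z/2)


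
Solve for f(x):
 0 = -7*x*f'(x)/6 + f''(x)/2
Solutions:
 f(x) = C1 + C2*erfi(sqrt(42)*x/6)


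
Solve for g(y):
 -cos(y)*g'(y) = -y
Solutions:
 g(y) = C1 + Integral(y/cos(y), y)


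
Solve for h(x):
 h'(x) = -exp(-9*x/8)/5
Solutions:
 h(x) = C1 + 8*exp(-9*x/8)/45


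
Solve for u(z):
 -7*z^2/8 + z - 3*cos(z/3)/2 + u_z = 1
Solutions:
 u(z) = C1 + 7*z^3/24 - z^2/2 + z + 9*sin(z/3)/2


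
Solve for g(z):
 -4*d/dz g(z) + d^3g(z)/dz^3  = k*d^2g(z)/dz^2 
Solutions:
 g(z) = C1 + C2*exp(z*(k - sqrt(k^2 + 16))/2) + C3*exp(z*(k + sqrt(k^2 + 16))/2)


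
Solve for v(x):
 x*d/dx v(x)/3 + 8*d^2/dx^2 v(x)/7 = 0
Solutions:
 v(x) = C1 + C2*erf(sqrt(21)*x/12)


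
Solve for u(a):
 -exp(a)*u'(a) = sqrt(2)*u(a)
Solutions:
 u(a) = C1*exp(sqrt(2)*exp(-a))


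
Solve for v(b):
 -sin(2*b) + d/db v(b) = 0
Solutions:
 v(b) = C1 - cos(2*b)/2


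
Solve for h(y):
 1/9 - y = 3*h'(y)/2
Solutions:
 h(y) = C1 - y^2/3 + 2*y/27


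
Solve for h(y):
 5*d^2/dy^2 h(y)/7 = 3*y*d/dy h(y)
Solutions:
 h(y) = C1 + C2*erfi(sqrt(210)*y/10)


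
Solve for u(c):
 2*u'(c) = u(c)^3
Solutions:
 u(c) = -sqrt(-1/(C1 + c))
 u(c) = sqrt(-1/(C1 + c))


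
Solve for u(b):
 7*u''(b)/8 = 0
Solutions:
 u(b) = C1 + C2*b


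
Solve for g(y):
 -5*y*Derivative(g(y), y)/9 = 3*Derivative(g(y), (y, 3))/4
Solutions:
 g(y) = C1 + Integral(C2*airyai(-20^(1/3)*y/3) + C3*airybi(-20^(1/3)*y/3), y)


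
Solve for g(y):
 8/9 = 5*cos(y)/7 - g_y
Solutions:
 g(y) = C1 - 8*y/9 + 5*sin(y)/7


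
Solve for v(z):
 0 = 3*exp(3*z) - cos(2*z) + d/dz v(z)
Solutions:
 v(z) = C1 - exp(3*z) + sin(2*z)/2


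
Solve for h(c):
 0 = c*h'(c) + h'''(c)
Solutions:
 h(c) = C1 + Integral(C2*airyai(-c) + C3*airybi(-c), c)


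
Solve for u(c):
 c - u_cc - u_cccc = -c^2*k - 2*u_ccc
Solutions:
 u(c) = C1 + C4*exp(c) + c^4*k/12 + c^3*(4*k + 1)/6 + c^2*(3*k + 1) + c*(C2 + C3*exp(c))


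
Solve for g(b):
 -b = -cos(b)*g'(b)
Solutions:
 g(b) = C1 + Integral(b/cos(b), b)


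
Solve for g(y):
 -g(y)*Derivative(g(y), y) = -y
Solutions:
 g(y) = -sqrt(C1 + y^2)
 g(y) = sqrt(C1 + y^2)


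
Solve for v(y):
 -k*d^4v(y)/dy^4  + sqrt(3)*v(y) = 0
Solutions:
 v(y) = C1*exp(-3^(1/8)*y*(1/k)^(1/4)) + C2*exp(3^(1/8)*y*(1/k)^(1/4)) + C3*exp(-3^(1/8)*I*y*(1/k)^(1/4)) + C4*exp(3^(1/8)*I*y*(1/k)^(1/4))


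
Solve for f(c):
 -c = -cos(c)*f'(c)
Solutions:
 f(c) = C1 + Integral(c/cos(c), c)


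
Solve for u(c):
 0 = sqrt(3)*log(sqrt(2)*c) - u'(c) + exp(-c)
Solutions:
 u(c) = C1 + sqrt(3)*c*log(c) + sqrt(3)*c*(-1 + log(2)/2) - exp(-c)


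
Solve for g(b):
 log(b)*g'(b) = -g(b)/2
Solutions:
 g(b) = C1*exp(-li(b)/2)


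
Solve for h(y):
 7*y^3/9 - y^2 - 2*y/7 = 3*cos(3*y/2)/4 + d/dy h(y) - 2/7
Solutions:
 h(y) = C1 + 7*y^4/36 - y^3/3 - y^2/7 + 2*y/7 - sin(3*y/2)/2


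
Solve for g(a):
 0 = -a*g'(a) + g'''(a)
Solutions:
 g(a) = C1 + Integral(C2*airyai(a) + C3*airybi(a), a)


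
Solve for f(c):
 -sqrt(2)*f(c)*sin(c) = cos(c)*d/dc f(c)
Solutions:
 f(c) = C1*cos(c)^(sqrt(2))


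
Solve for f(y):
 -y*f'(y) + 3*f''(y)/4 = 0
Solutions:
 f(y) = C1 + C2*erfi(sqrt(6)*y/3)


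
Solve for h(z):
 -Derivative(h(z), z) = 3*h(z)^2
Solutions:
 h(z) = 1/(C1 + 3*z)


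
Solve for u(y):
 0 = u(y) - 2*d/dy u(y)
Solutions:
 u(y) = C1*exp(y/2)


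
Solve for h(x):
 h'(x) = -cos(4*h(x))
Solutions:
 h(x) = -asin((C1 + exp(8*x))/(C1 - exp(8*x)))/4 + pi/4
 h(x) = asin((C1 + exp(8*x))/(C1 - exp(8*x)))/4


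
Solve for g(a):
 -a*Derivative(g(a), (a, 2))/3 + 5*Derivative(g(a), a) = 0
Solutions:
 g(a) = C1 + C2*a^16


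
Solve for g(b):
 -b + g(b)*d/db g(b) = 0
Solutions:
 g(b) = -sqrt(C1 + b^2)
 g(b) = sqrt(C1 + b^2)


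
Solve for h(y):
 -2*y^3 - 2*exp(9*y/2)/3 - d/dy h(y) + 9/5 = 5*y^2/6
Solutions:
 h(y) = C1 - y^4/2 - 5*y^3/18 + 9*y/5 - 4*exp(9*y/2)/27


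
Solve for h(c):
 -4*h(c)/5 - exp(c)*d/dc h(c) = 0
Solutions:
 h(c) = C1*exp(4*exp(-c)/5)


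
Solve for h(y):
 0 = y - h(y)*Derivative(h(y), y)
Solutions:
 h(y) = -sqrt(C1 + y^2)
 h(y) = sqrt(C1 + y^2)


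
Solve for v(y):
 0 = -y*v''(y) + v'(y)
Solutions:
 v(y) = C1 + C2*y^2


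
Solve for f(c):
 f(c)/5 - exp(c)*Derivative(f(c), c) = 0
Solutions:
 f(c) = C1*exp(-exp(-c)/5)


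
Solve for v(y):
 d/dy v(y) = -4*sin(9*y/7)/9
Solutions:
 v(y) = C1 + 28*cos(9*y/7)/81


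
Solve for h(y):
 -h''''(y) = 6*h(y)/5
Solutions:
 h(y) = (C1*sin(10^(3/4)*3^(1/4)*y/10) + C2*cos(10^(3/4)*3^(1/4)*y/10))*exp(-10^(3/4)*3^(1/4)*y/10) + (C3*sin(10^(3/4)*3^(1/4)*y/10) + C4*cos(10^(3/4)*3^(1/4)*y/10))*exp(10^(3/4)*3^(1/4)*y/10)


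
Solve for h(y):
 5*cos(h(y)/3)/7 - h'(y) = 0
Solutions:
 -5*y/7 - 3*log(sin(h(y)/3) - 1)/2 + 3*log(sin(h(y)/3) + 1)/2 = C1


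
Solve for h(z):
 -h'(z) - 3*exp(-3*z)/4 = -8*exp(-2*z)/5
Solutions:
 h(z) = C1 - 4*exp(-2*z)/5 + exp(-3*z)/4


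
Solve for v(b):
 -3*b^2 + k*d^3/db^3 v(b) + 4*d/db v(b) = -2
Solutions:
 v(b) = C1 + C2*exp(-2*b*sqrt(-1/k)) + C3*exp(2*b*sqrt(-1/k)) + b^3/4 - 3*b*k/8 - b/2


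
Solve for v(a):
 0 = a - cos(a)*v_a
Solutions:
 v(a) = C1 + Integral(a/cos(a), a)


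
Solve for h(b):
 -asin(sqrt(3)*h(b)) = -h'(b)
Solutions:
 Integral(1/asin(sqrt(3)*_y), (_y, h(b))) = C1 + b


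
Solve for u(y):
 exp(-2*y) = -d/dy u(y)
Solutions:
 u(y) = C1 + exp(-2*y)/2


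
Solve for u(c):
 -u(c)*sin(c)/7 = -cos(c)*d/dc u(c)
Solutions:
 u(c) = C1/cos(c)^(1/7)


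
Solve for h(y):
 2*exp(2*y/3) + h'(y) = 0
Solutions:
 h(y) = C1 - 3*exp(2*y/3)


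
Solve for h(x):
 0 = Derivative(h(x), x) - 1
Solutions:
 h(x) = C1 + x


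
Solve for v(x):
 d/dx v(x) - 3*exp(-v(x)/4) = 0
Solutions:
 v(x) = 4*log(C1 + 3*x/4)


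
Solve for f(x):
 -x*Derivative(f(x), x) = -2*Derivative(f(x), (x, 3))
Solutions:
 f(x) = C1 + Integral(C2*airyai(2^(2/3)*x/2) + C3*airybi(2^(2/3)*x/2), x)


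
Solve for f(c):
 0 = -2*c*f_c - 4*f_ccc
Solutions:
 f(c) = C1 + Integral(C2*airyai(-2^(2/3)*c/2) + C3*airybi(-2^(2/3)*c/2), c)


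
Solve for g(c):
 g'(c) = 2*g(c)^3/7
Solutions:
 g(c) = -sqrt(14)*sqrt(-1/(C1 + 2*c))/2
 g(c) = sqrt(14)*sqrt(-1/(C1 + 2*c))/2


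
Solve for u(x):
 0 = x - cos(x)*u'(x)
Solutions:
 u(x) = C1 + Integral(x/cos(x), x)


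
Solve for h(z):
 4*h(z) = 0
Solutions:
 h(z) = 0


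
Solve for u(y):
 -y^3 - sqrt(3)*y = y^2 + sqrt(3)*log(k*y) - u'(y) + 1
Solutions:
 u(y) = C1 + y^4/4 + y^3/3 + sqrt(3)*y^2/2 + sqrt(3)*y*log(k*y) + y*(1 - sqrt(3))


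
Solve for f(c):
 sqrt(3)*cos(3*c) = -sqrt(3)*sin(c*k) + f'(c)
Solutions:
 f(c) = C1 + sqrt(3)*sin(3*c)/3 - sqrt(3)*cos(c*k)/k


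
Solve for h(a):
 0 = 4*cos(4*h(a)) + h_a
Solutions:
 h(a) = -asin((C1 + exp(32*a))/(C1 - exp(32*a)))/4 + pi/4
 h(a) = asin((C1 + exp(32*a))/(C1 - exp(32*a)))/4


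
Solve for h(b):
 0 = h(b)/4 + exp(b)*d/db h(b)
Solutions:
 h(b) = C1*exp(exp(-b)/4)


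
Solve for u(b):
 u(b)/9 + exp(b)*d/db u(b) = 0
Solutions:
 u(b) = C1*exp(exp(-b)/9)


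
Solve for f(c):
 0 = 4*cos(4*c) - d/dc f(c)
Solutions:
 f(c) = C1 + sin(4*c)


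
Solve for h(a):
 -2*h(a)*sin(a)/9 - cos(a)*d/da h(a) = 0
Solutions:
 h(a) = C1*cos(a)^(2/9)


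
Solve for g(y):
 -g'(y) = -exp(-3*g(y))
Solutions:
 g(y) = log(C1 + 3*y)/3
 g(y) = log((-3^(1/3) - 3^(5/6)*I)*(C1 + y)^(1/3)/2)
 g(y) = log((-3^(1/3) + 3^(5/6)*I)*(C1 + y)^(1/3)/2)


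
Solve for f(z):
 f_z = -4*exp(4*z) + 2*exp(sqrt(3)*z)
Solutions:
 f(z) = C1 - exp(4*z) + 2*sqrt(3)*exp(sqrt(3)*z)/3


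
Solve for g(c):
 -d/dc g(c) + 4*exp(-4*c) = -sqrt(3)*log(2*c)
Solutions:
 g(c) = C1 + sqrt(3)*c*log(c) + sqrt(3)*c*(-1 + log(2)) - exp(-4*c)


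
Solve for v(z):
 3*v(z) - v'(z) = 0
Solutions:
 v(z) = C1*exp(3*z)


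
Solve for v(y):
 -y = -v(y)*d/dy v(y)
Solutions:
 v(y) = -sqrt(C1 + y^2)
 v(y) = sqrt(C1 + y^2)


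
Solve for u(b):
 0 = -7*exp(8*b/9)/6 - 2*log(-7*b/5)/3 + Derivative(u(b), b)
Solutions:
 u(b) = C1 + 2*b*log(-b)/3 + 2*b*(-log(5) - 1 + log(7))/3 + 21*exp(8*b/9)/16


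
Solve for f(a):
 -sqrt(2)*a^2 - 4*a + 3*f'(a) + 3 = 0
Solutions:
 f(a) = C1 + sqrt(2)*a^3/9 + 2*a^2/3 - a


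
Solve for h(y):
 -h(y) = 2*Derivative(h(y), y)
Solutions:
 h(y) = C1*exp(-y/2)


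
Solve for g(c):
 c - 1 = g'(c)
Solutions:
 g(c) = C1 + c^2/2 - c


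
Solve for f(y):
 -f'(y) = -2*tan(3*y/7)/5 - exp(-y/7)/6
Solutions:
 f(y) = C1 + 7*log(tan(3*y/7)^2 + 1)/15 - 7*exp(-y/7)/6


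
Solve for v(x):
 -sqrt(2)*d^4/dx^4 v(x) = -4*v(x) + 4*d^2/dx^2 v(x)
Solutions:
 v(x) = C1*exp(-2^(1/4)*x*sqrt(-1 + sqrt(1 + sqrt(2)))) + C2*exp(2^(1/4)*x*sqrt(-1 + sqrt(1 + sqrt(2)))) + C3*sin(2^(1/4)*x*sqrt(1 + sqrt(1 + sqrt(2)))) + C4*cosh(2^(1/4)*x*sqrt(-sqrt(1 + sqrt(2)) - 1))


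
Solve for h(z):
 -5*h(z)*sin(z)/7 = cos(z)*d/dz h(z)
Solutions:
 h(z) = C1*cos(z)^(5/7)


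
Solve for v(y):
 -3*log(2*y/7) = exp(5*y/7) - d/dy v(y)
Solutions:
 v(y) = C1 + 3*y*log(y) + 3*y*(-log(7) - 1 + log(2)) + 7*exp(5*y/7)/5


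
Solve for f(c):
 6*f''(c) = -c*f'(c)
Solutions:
 f(c) = C1 + C2*erf(sqrt(3)*c/6)


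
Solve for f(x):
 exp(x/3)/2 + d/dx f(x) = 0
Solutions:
 f(x) = C1 - 3*exp(x/3)/2


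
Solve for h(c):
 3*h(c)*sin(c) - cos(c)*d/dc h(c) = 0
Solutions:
 h(c) = C1/cos(c)^3


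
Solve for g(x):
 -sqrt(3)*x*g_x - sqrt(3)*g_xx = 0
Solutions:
 g(x) = C1 + C2*erf(sqrt(2)*x/2)


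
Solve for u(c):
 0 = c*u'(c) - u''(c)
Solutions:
 u(c) = C1 + C2*erfi(sqrt(2)*c/2)


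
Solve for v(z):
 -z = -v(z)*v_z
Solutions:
 v(z) = -sqrt(C1 + z^2)
 v(z) = sqrt(C1 + z^2)


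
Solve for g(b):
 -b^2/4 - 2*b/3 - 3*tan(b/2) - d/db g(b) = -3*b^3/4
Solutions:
 g(b) = C1 + 3*b^4/16 - b^3/12 - b^2/3 + 6*log(cos(b/2))


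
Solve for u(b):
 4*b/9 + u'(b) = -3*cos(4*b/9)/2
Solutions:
 u(b) = C1 - 2*b^2/9 - 27*sin(4*b/9)/8


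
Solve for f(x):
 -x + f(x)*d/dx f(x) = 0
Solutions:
 f(x) = -sqrt(C1 + x^2)
 f(x) = sqrt(C1 + x^2)


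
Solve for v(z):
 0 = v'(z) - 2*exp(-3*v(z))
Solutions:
 v(z) = log(C1 + 6*z)/3
 v(z) = log((-3^(1/3) - 3^(5/6)*I)*(C1 + 2*z)^(1/3)/2)
 v(z) = log((-3^(1/3) + 3^(5/6)*I)*(C1 + 2*z)^(1/3)/2)


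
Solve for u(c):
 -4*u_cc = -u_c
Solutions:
 u(c) = C1 + C2*exp(c/4)


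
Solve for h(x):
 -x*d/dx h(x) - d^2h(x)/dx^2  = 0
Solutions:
 h(x) = C1 + C2*erf(sqrt(2)*x/2)


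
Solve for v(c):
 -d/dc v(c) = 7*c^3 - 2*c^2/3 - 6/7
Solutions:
 v(c) = C1 - 7*c^4/4 + 2*c^3/9 + 6*c/7


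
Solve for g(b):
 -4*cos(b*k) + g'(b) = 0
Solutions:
 g(b) = C1 + 4*sin(b*k)/k


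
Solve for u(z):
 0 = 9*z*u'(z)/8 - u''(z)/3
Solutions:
 u(z) = C1 + C2*erfi(3*sqrt(3)*z/4)


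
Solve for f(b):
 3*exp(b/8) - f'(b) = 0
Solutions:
 f(b) = C1 + 24*exp(b/8)


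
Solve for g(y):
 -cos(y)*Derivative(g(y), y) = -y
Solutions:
 g(y) = C1 + Integral(y/cos(y), y)


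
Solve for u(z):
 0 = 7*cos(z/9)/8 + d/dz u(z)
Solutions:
 u(z) = C1 - 63*sin(z/9)/8


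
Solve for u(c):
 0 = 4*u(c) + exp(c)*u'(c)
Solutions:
 u(c) = C1*exp(4*exp(-c))


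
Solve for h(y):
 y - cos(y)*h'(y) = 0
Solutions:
 h(y) = C1 + Integral(y/cos(y), y)


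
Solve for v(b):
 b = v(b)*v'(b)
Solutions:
 v(b) = -sqrt(C1 + b^2)
 v(b) = sqrt(C1 + b^2)


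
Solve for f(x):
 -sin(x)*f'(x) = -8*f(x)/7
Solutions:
 f(x) = C1*(cos(x) - 1)^(4/7)/(cos(x) + 1)^(4/7)


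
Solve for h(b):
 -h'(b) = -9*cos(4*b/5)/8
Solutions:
 h(b) = C1 + 45*sin(4*b/5)/32


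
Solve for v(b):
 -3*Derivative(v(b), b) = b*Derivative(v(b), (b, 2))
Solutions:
 v(b) = C1 + C2/b^2


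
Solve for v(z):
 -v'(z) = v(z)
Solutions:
 v(z) = C1*exp(-z)


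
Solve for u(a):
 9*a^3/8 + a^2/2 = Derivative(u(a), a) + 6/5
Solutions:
 u(a) = C1 + 9*a^4/32 + a^3/6 - 6*a/5


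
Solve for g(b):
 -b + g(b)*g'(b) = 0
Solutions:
 g(b) = -sqrt(C1 + b^2)
 g(b) = sqrt(C1 + b^2)


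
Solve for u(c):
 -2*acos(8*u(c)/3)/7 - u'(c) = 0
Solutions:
 Integral(1/acos(8*_y/3), (_y, u(c))) = C1 - 2*c/7


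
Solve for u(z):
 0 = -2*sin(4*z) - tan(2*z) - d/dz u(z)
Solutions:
 u(z) = C1 + log(cos(2*z))/2 + cos(4*z)/2


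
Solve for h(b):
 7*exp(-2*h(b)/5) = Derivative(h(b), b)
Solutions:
 h(b) = 5*log(-sqrt(C1 + 7*b)) - 5*log(5) + 5*log(10)/2
 h(b) = 5*log(C1 + 7*b)/2 - 5*log(5) + 5*log(10)/2


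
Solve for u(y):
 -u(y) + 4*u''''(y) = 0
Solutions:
 u(y) = C1*exp(-sqrt(2)*y/2) + C2*exp(sqrt(2)*y/2) + C3*sin(sqrt(2)*y/2) + C4*cos(sqrt(2)*y/2)


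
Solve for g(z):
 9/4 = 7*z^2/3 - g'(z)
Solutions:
 g(z) = C1 + 7*z^3/9 - 9*z/4


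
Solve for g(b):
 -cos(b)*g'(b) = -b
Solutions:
 g(b) = C1 + Integral(b/cos(b), b)


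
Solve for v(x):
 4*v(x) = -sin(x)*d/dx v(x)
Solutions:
 v(x) = C1*(cos(x)^2 + 2*cos(x) + 1)/(cos(x)^2 - 2*cos(x) + 1)


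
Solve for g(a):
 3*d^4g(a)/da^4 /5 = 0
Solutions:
 g(a) = C1 + C2*a + C3*a^2 + C4*a^3


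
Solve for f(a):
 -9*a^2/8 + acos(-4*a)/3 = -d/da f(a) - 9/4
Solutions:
 f(a) = C1 + 3*a^3/8 - a*acos(-4*a)/3 - 9*a/4 - sqrt(1 - 16*a^2)/12


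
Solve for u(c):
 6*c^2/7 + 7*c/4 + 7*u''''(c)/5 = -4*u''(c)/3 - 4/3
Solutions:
 u(c) = C1 + C2*c + C3*sin(2*sqrt(105)*c/21) + C4*cos(2*sqrt(105)*c/21) - 3*c^4/56 - 7*c^3/32 + 7*c^2/40


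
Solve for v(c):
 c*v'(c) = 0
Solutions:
 v(c) = C1


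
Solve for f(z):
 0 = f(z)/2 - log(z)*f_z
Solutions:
 f(z) = C1*exp(li(z)/2)


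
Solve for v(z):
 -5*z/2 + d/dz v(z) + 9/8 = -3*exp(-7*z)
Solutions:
 v(z) = C1 + 5*z^2/4 - 9*z/8 + 3*exp(-7*z)/7


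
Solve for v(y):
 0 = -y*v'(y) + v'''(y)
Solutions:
 v(y) = C1 + Integral(C2*airyai(y) + C3*airybi(y), y)


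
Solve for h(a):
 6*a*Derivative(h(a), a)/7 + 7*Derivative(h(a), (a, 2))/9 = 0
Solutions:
 h(a) = C1 + C2*erf(3*sqrt(3)*a/7)


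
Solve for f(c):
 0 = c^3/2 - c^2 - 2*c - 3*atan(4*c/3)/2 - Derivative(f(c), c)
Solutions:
 f(c) = C1 + c^4/8 - c^3/3 - c^2 - 3*c*atan(4*c/3)/2 + 9*log(16*c^2 + 9)/16


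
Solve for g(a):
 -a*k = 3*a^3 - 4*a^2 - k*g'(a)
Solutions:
 g(a) = C1 + 3*a^4/(4*k) - 4*a^3/(3*k) + a^2/2


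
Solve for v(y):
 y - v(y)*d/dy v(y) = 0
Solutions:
 v(y) = -sqrt(C1 + y^2)
 v(y) = sqrt(C1 + y^2)


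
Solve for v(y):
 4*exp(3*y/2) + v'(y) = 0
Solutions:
 v(y) = C1 - 8*exp(3*y/2)/3


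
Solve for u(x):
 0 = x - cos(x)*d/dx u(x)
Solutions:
 u(x) = C1 + Integral(x/cos(x), x)


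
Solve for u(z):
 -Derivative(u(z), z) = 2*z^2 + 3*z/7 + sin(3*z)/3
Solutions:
 u(z) = C1 - 2*z^3/3 - 3*z^2/14 + cos(3*z)/9


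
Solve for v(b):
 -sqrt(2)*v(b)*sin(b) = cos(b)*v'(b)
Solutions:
 v(b) = C1*cos(b)^(sqrt(2))


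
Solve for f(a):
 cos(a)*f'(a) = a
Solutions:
 f(a) = C1 + Integral(a/cos(a), a)


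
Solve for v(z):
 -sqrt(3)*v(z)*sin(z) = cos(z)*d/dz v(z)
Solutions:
 v(z) = C1*cos(z)^(sqrt(3))


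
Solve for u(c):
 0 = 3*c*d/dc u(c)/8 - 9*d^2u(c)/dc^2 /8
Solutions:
 u(c) = C1 + C2*erfi(sqrt(6)*c/6)


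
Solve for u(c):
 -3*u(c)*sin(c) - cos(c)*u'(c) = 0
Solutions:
 u(c) = C1*cos(c)^3


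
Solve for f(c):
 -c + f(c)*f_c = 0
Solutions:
 f(c) = -sqrt(C1 + c^2)
 f(c) = sqrt(C1 + c^2)


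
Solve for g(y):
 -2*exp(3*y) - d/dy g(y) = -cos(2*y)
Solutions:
 g(y) = C1 - 2*exp(3*y)/3 + sin(2*y)/2


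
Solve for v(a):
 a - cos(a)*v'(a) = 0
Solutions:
 v(a) = C1 + Integral(a/cos(a), a)


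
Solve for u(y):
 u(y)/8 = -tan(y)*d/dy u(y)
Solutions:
 u(y) = C1/sin(y)^(1/8)


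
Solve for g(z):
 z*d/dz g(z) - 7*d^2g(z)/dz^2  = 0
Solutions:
 g(z) = C1 + C2*erfi(sqrt(14)*z/14)


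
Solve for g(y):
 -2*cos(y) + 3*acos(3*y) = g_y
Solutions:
 g(y) = C1 + 3*y*acos(3*y) - sqrt(1 - 9*y^2) - 2*sin(y)


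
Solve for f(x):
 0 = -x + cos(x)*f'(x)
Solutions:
 f(x) = C1 + Integral(x/cos(x), x)


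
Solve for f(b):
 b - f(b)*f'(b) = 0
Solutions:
 f(b) = -sqrt(C1 + b^2)
 f(b) = sqrt(C1 + b^2)


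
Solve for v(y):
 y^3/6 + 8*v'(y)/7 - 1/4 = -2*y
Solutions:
 v(y) = C1 - 7*y^4/192 - 7*y^2/8 + 7*y/32


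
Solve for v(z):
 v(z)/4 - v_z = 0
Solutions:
 v(z) = C1*exp(z/4)


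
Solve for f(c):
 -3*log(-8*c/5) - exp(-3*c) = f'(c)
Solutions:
 f(c) = C1 - 3*c*log(-c) + 3*c*(-3*log(2) + 1 + log(5)) + exp(-3*c)/3


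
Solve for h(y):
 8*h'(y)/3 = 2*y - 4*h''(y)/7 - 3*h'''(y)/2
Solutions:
 h(y) = C1 + 3*y^2/8 - 9*y/56 + (C2*sin(16*sqrt(3)*y/21) + C3*cos(16*sqrt(3)*y/21))*exp(-4*y/21)


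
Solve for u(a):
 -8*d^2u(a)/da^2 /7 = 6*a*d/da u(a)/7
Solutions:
 u(a) = C1 + C2*erf(sqrt(6)*a/4)


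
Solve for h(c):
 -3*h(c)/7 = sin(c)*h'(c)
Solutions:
 h(c) = C1*(cos(c) + 1)^(3/14)/(cos(c) - 1)^(3/14)


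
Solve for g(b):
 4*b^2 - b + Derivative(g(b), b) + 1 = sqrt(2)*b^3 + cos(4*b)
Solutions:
 g(b) = C1 + sqrt(2)*b^4/4 - 4*b^3/3 + b^2/2 - b + sin(4*b)/4


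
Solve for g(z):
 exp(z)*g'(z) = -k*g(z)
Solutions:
 g(z) = C1*exp(k*exp(-z))


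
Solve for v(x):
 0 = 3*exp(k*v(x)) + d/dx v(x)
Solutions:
 v(x) = Piecewise((log(1/(C1*k + 3*k*x))/k, Ne(k, 0)), (nan, True))
 v(x) = Piecewise((C1 - 3*x, Eq(k, 0)), (nan, True))
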